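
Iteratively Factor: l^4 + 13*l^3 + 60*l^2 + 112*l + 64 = (l + 4)*(l^3 + 9*l^2 + 24*l + 16) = (l + 4)^2*(l^2 + 5*l + 4) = (l + 4)^3*(l + 1)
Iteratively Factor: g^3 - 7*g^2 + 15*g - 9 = (g - 3)*(g^2 - 4*g + 3) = (g - 3)*(g - 1)*(g - 3)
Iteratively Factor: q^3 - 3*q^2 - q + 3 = (q - 3)*(q^2 - 1) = (q - 3)*(q - 1)*(q + 1)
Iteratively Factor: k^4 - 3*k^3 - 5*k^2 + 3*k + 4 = (k + 1)*(k^3 - 4*k^2 - k + 4) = (k - 4)*(k + 1)*(k^2 - 1) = (k - 4)*(k - 1)*(k + 1)*(k + 1)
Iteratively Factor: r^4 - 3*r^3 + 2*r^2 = (r)*(r^3 - 3*r^2 + 2*r) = r*(r - 2)*(r^2 - r) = r^2*(r - 2)*(r - 1)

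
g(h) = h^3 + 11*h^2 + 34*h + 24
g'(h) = 3*h^2 + 22*h + 34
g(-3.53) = -2.94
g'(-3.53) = -6.28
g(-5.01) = 4.01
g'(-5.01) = -0.92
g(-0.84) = 2.61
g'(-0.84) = 17.64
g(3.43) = 310.39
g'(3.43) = 144.75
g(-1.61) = -6.40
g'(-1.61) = 6.36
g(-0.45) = 10.84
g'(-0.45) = 24.71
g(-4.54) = 2.79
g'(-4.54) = -4.05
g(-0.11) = 20.39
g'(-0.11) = 31.62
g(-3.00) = -6.00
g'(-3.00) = -5.00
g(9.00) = 1950.00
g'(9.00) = 475.00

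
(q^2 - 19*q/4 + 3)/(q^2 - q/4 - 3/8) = 2*(q - 4)/(2*q + 1)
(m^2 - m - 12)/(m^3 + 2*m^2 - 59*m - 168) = (m - 4)/(m^2 - m - 56)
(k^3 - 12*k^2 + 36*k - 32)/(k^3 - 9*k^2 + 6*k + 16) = (k - 2)/(k + 1)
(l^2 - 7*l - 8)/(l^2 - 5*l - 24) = (l + 1)/(l + 3)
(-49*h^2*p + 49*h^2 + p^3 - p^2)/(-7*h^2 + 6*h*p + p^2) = (-7*h*p + 7*h + p^2 - p)/(-h + p)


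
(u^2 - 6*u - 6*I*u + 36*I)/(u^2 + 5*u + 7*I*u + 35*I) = (u^2 - 6*u*(1 + I) + 36*I)/(u^2 + u*(5 + 7*I) + 35*I)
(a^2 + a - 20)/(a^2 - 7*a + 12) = (a + 5)/(a - 3)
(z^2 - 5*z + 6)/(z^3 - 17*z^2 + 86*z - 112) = (z - 3)/(z^2 - 15*z + 56)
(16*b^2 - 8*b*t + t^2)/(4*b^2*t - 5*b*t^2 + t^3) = (-4*b + t)/(t*(-b + t))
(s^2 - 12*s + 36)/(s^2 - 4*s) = (s^2 - 12*s + 36)/(s*(s - 4))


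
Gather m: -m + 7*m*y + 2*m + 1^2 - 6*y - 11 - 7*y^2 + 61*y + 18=m*(7*y + 1) - 7*y^2 + 55*y + 8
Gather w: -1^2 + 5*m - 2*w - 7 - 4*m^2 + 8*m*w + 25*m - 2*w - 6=-4*m^2 + 30*m + w*(8*m - 4) - 14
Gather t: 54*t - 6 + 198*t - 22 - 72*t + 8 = 180*t - 20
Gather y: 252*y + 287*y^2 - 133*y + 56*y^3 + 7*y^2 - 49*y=56*y^3 + 294*y^2 + 70*y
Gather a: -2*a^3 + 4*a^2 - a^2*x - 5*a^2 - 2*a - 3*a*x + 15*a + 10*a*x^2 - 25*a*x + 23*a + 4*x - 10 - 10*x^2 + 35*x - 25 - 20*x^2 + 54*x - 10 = -2*a^3 + a^2*(-x - 1) + a*(10*x^2 - 28*x + 36) - 30*x^2 + 93*x - 45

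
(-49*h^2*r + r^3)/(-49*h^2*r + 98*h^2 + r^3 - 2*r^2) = r/(r - 2)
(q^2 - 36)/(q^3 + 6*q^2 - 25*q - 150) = (q - 6)/(q^2 - 25)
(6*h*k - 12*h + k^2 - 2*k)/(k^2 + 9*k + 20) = (6*h*k - 12*h + k^2 - 2*k)/(k^2 + 9*k + 20)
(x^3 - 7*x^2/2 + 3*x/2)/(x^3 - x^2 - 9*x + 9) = x*(2*x - 1)/(2*(x^2 + 2*x - 3))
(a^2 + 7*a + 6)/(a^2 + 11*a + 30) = (a + 1)/(a + 5)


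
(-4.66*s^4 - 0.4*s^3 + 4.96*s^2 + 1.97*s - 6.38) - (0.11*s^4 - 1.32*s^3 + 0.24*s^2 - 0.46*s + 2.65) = -4.77*s^4 + 0.92*s^3 + 4.72*s^2 + 2.43*s - 9.03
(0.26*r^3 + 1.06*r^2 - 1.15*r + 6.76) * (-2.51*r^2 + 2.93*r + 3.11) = -0.6526*r^5 - 1.8988*r^4 + 6.8009*r^3 - 17.0405*r^2 + 16.2303*r + 21.0236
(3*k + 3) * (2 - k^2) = -3*k^3 - 3*k^2 + 6*k + 6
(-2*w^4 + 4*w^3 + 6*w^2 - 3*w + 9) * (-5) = 10*w^4 - 20*w^3 - 30*w^2 + 15*w - 45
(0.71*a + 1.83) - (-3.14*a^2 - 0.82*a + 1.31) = 3.14*a^2 + 1.53*a + 0.52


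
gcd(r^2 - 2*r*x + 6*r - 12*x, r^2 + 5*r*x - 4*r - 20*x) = 1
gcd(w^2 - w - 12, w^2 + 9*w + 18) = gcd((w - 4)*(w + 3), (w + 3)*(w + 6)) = w + 3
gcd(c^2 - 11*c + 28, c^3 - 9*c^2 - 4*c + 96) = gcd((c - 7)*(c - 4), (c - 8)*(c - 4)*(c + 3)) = c - 4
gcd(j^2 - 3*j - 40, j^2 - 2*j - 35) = j + 5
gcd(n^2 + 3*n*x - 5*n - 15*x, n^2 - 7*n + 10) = n - 5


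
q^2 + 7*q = q*(q + 7)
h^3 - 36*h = h*(h - 6)*(h + 6)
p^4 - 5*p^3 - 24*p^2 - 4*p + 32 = (p - 8)*(p - 1)*(p + 2)^2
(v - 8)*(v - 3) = v^2 - 11*v + 24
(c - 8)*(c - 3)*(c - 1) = c^3 - 12*c^2 + 35*c - 24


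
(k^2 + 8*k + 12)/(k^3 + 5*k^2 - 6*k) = (k + 2)/(k*(k - 1))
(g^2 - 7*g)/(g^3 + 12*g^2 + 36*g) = (g - 7)/(g^2 + 12*g + 36)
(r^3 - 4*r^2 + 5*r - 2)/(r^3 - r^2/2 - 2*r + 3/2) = 2*(r - 2)/(2*r + 3)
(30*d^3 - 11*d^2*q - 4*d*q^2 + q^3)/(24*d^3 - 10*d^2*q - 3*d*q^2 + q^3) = (-5*d + q)/(-4*d + q)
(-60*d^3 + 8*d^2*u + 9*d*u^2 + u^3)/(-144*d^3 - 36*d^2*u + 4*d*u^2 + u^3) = (-10*d^2 + 3*d*u + u^2)/(-24*d^2 - 2*d*u + u^2)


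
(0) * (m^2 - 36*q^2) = 0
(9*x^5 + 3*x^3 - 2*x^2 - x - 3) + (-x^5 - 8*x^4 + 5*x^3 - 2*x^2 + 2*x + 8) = 8*x^5 - 8*x^4 + 8*x^3 - 4*x^2 + x + 5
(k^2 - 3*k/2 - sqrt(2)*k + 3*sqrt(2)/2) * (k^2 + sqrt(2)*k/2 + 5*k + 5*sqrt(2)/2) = k^4 - sqrt(2)*k^3/2 + 7*k^3/2 - 17*k^2/2 - 7*sqrt(2)*k^2/4 - 7*k/2 + 15*sqrt(2)*k/4 + 15/2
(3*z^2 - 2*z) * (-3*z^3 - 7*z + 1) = -9*z^5 + 6*z^4 - 21*z^3 + 17*z^2 - 2*z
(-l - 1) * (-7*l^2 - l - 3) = 7*l^3 + 8*l^2 + 4*l + 3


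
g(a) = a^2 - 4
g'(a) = 2*a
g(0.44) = -3.81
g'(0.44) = 0.88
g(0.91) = -3.17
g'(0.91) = 1.82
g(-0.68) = -3.54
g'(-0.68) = -1.36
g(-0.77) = -3.41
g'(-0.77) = -1.54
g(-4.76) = 18.66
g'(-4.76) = -9.52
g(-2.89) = 4.35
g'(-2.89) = -5.78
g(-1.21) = -2.54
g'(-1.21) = -2.42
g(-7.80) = 56.84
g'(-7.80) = -15.60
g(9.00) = 77.00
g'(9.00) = 18.00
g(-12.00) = 140.00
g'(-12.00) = -24.00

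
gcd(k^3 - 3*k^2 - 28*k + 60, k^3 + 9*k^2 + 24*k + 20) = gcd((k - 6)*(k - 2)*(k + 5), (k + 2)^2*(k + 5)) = k + 5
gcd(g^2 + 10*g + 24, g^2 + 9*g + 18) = g + 6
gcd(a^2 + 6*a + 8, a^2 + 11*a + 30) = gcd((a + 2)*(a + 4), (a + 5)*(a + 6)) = 1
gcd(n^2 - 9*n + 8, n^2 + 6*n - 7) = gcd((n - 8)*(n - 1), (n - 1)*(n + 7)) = n - 1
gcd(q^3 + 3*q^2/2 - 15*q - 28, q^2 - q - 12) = q - 4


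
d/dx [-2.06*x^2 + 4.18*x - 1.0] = 4.18 - 4.12*x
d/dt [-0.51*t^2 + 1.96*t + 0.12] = 1.96 - 1.02*t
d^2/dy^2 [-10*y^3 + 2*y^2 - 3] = 4 - 60*y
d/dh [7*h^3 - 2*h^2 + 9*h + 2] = 21*h^2 - 4*h + 9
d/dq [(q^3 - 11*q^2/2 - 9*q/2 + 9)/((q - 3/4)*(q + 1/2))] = 4*(16*q^4 - 8*q^3 + 76*q^2 - 222*q + 63)/(64*q^4 - 32*q^3 - 44*q^2 + 12*q + 9)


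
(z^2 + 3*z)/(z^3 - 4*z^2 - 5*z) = (z + 3)/(z^2 - 4*z - 5)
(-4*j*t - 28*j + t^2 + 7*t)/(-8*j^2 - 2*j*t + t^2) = (t + 7)/(2*j + t)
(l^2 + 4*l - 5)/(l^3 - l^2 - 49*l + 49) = (l + 5)/(l^2 - 49)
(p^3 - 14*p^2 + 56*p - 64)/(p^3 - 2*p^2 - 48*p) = (p^2 - 6*p + 8)/(p*(p + 6))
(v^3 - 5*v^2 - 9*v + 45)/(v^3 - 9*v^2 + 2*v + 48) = (v^2 - 2*v - 15)/(v^2 - 6*v - 16)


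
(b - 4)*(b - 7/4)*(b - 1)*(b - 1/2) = b^4 - 29*b^3/4 + 129*b^2/8 - 107*b/8 + 7/2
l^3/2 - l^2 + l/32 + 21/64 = (l/2 + 1/4)*(l - 7/4)*(l - 3/4)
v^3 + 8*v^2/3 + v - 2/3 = (v - 1/3)*(v + 1)*(v + 2)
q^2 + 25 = (q - 5*I)*(q + 5*I)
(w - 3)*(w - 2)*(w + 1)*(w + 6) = w^4 + 2*w^3 - 23*w^2 + 12*w + 36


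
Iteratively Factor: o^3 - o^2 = (o)*(o^2 - o) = o*(o - 1)*(o)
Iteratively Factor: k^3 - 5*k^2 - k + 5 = (k - 5)*(k^2 - 1) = (k - 5)*(k + 1)*(k - 1)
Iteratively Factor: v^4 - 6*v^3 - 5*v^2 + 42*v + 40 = (v + 1)*(v^3 - 7*v^2 + 2*v + 40) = (v - 5)*(v + 1)*(v^2 - 2*v - 8) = (v - 5)*(v - 4)*(v + 1)*(v + 2)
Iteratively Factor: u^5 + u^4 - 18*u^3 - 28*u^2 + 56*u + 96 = (u + 2)*(u^4 - u^3 - 16*u^2 + 4*u + 48) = (u + 2)*(u + 3)*(u^3 - 4*u^2 - 4*u + 16) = (u - 4)*(u + 2)*(u + 3)*(u^2 - 4) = (u - 4)*(u - 2)*(u + 2)*(u + 3)*(u + 2)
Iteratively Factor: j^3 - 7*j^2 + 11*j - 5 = (j - 1)*(j^2 - 6*j + 5) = (j - 5)*(j - 1)*(j - 1)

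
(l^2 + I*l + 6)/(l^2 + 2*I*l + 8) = (l + 3*I)/(l + 4*I)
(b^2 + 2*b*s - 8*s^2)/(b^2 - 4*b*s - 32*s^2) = (-b + 2*s)/(-b + 8*s)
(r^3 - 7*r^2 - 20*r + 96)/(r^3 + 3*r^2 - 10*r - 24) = (r - 8)/(r + 2)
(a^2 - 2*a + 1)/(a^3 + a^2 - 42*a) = (a^2 - 2*a + 1)/(a*(a^2 + a - 42))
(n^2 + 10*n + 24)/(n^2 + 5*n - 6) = (n + 4)/(n - 1)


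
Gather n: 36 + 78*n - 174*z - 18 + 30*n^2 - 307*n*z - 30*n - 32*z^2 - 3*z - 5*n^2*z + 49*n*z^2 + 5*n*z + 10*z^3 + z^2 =n^2*(30 - 5*z) + n*(49*z^2 - 302*z + 48) + 10*z^3 - 31*z^2 - 177*z + 18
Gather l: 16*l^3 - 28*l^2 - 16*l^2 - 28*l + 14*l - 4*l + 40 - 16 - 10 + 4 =16*l^3 - 44*l^2 - 18*l + 18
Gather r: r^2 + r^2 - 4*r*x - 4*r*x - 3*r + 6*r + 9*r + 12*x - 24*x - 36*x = 2*r^2 + r*(12 - 8*x) - 48*x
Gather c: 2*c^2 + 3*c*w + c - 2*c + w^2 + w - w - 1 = 2*c^2 + c*(3*w - 1) + w^2 - 1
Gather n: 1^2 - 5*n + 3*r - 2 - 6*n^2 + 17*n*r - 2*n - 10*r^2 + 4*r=-6*n^2 + n*(17*r - 7) - 10*r^2 + 7*r - 1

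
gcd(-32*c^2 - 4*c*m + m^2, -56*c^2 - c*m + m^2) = 8*c - m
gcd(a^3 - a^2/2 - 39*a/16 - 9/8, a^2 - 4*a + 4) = a - 2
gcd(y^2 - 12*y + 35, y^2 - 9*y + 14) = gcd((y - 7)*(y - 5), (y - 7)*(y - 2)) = y - 7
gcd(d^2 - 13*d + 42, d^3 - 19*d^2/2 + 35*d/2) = d - 7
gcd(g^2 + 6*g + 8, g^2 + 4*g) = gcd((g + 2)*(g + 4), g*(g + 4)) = g + 4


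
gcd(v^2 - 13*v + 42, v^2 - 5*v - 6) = v - 6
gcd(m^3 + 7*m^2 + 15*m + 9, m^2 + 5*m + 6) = m + 3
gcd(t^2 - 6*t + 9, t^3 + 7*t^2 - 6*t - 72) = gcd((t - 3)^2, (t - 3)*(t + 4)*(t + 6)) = t - 3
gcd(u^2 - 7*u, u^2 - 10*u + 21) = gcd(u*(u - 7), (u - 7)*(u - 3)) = u - 7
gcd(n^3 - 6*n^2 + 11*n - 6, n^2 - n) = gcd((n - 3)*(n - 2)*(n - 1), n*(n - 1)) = n - 1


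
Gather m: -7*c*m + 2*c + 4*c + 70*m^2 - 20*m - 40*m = 6*c + 70*m^2 + m*(-7*c - 60)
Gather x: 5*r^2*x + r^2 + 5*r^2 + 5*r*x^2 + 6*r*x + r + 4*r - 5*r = 6*r^2 + 5*r*x^2 + x*(5*r^2 + 6*r)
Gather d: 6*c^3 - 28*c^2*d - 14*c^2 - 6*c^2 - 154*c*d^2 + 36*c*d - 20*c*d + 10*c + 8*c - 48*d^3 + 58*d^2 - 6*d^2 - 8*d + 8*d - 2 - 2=6*c^3 - 20*c^2 + 18*c - 48*d^3 + d^2*(52 - 154*c) + d*(-28*c^2 + 16*c) - 4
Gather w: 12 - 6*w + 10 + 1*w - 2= 20 - 5*w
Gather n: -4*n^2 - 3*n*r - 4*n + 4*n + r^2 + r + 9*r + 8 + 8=-4*n^2 - 3*n*r + r^2 + 10*r + 16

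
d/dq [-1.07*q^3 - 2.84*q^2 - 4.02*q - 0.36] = -3.21*q^2 - 5.68*q - 4.02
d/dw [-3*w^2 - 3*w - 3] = -6*w - 3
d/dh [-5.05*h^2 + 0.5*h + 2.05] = 0.5 - 10.1*h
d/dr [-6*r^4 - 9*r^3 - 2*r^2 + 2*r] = -24*r^3 - 27*r^2 - 4*r + 2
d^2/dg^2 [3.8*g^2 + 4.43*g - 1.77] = 7.60000000000000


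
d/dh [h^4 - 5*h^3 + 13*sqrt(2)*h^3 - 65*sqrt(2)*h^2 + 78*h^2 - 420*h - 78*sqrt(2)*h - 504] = 4*h^3 - 15*h^2 + 39*sqrt(2)*h^2 - 130*sqrt(2)*h + 156*h - 420 - 78*sqrt(2)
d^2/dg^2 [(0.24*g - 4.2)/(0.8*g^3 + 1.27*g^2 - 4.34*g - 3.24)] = (0.9216*g^5 - 30.79296*g^4 - 65.834448*g^3 + 54.31428*g^2 + 79.504272*g - 199.532928)/(0.512*g^9 + 2.4384*g^8 - 4.46184*g^7 - 30.629057*g^6 + 4.454442*g^5 + 123.581928*g^4 + 50.597128*g^3 - 143.086176*g^2 - 136.678752*g - 34.012224)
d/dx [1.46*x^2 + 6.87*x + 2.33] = 2.92*x + 6.87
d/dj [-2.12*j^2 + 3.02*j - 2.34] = 3.02 - 4.24*j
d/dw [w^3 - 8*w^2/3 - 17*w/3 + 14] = 3*w^2 - 16*w/3 - 17/3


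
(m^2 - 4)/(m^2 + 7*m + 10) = (m - 2)/(m + 5)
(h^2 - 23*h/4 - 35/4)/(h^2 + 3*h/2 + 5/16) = 4*(h - 7)/(4*h + 1)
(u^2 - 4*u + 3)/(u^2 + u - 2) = (u - 3)/(u + 2)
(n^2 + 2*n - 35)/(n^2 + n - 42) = (n - 5)/(n - 6)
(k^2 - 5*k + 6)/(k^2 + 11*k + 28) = (k^2 - 5*k + 6)/(k^2 + 11*k + 28)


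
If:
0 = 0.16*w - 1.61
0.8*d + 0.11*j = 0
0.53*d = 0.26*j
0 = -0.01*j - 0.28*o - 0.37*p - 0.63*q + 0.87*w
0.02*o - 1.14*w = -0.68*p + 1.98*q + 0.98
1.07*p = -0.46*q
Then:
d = 0.00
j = 0.00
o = 39.89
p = 2.20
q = -5.13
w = 10.06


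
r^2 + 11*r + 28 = (r + 4)*(r + 7)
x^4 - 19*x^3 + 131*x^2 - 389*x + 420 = (x - 7)*(x - 5)*(x - 4)*(x - 3)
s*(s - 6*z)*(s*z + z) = s^3*z - 6*s^2*z^2 + s^2*z - 6*s*z^2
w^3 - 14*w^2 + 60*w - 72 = (w - 6)^2*(w - 2)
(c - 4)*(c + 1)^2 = c^3 - 2*c^2 - 7*c - 4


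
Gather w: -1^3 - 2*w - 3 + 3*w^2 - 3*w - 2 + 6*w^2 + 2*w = 9*w^2 - 3*w - 6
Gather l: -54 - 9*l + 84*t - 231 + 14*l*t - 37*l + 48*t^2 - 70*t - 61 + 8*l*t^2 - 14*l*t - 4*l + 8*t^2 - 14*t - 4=l*(8*t^2 - 50) + 56*t^2 - 350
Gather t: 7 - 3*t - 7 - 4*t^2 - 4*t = -4*t^2 - 7*t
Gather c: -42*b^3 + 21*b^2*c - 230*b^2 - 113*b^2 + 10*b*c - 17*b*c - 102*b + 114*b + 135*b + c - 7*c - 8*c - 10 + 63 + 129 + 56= -42*b^3 - 343*b^2 + 147*b + c*(21*b^2 - 7*b - 14) + 238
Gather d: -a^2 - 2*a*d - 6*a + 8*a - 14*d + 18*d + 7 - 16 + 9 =-a^2 + 2*a + d*(4 - 2*a)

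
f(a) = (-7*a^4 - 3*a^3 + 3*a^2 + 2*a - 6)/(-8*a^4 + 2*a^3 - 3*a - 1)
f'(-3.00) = -0.05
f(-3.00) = 0.68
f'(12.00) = 0.00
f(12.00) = 0.92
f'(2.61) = -0.03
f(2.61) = 1.04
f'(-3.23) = -0.05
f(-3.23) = 0.69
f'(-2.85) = -0.06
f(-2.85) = 0.67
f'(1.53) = -0.00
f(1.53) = 1.07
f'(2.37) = -0.03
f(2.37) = 1.05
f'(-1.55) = 0.12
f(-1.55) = 0.62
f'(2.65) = -0.03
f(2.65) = 1.04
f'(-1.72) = 0.02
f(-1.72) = 0.61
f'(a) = (32*a^3 - 6*a^2 + 3)*(-7*a^4 - 3*a^3 + 3*a^2 + 2*a - 6)/(-8*a^4 + 2*a^3 - 3*a - 1)^2 + (-28*a^3 - 9*a^2 + 6*a + 2)/(-8*a^4 + 2*a^3 - 3*a - 1) = (-38*a^6 + 48*a^5 + 105*a^4 - 154*a^3 + 36*a^2 - 6*a - 20)/(64*a^8 - 32*a^7 + 4*a^6 + 48*a^5 + 4*a^4 - 4*a^3 + 9*a^2 + 6*a + 1)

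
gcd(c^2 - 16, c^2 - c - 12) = c - 4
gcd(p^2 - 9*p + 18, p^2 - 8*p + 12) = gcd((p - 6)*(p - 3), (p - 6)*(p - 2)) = p - 6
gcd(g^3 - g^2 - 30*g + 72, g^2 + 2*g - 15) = g - 3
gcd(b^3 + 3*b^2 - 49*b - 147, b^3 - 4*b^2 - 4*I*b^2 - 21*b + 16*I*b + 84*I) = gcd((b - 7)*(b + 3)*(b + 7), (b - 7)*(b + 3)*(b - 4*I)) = b^2 - 4*b - 21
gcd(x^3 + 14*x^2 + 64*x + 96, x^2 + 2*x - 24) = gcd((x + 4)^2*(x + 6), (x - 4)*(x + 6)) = x + 6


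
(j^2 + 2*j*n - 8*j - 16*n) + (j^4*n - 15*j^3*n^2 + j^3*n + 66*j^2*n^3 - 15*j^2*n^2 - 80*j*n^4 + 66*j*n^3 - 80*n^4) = j^4*n - 15*j^3*n^2 + j^3*n + 66*j^2*n^3 - 15*j^2*n^2 + j^2 - 80*j*n^4 + 66*j*n^3 + 2*j*n - 8*j - 80*n^4 - 16*n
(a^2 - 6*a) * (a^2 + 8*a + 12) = a^4 + 2*a^3 - 36*a^2 - 72*a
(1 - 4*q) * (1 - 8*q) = 32*q^2 - 12*q + 1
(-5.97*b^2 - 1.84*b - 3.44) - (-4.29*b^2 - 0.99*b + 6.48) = -1.68*b^2 - 0.85*b - 9.92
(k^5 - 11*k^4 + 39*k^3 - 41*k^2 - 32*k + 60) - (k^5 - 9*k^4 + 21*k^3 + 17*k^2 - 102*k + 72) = -2*k^4 + 18*k^3 - 58*k^2 + 70*k - 12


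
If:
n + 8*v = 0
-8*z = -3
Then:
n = -8*v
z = 3/8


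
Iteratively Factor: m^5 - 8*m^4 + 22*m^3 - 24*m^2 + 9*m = (m)*(m^4 - 8*m^3 + 22*m^2 - 24*m + 9) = m*(m - 1)*(m^3 - 7*m^2 + 15*m - 9) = m*(m - 3)*(m - 1)*(m^2 - 4*m + 3) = m*(m - 3)^2*(m - 1)*(m - 1)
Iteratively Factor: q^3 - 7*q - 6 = (q + 2)*(q^2 - 2*q - 3) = (q - 3)*(q + 2)*(q + 1)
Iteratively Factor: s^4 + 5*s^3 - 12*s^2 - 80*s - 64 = (s - 4)*(s^3 + 9*s^2 + 24*s + 16) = (s - 4)*(s + 1)*(s^2 + 8*s + 16) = (s - 4)*(s + 1)*(s + 4)*(s + 4)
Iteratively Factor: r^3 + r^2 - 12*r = (r)*(r^2 + r - 12) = r*(r - 3)*(r + 4)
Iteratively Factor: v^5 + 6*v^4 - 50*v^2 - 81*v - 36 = (v - 3)*(v^4 + 9*v^3 + 27*v^2 + 31*v + 12) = (v - 3)*(v + 1)*(v^3 + 8*v^2 + 19*v + 12) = (v - 3)*(v + 1)*(v + 4)*(v^2 + 4*v + 3) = (v - 3)*(v + 1)^2*(v + 4)*(v + 3)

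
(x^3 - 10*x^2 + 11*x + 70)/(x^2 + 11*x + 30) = (x^3 - 10*x^2 + 11*x + 70)/(x^2 + 11*x + 30)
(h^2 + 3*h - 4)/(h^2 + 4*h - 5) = (h + 4)/(h + 5)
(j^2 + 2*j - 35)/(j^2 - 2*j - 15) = (j + 7)/(j + 3)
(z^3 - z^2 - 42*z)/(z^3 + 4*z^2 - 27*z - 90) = z*(z - 7)/(z^2 - 2*z - 15)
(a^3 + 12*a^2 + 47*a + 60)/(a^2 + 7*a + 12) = a + 5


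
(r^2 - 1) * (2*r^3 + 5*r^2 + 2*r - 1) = 2*r^5 + 5*r^4 - 6*r^2 - 2*r + 1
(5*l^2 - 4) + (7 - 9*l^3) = -9*l^3 + 5*l^2 + 3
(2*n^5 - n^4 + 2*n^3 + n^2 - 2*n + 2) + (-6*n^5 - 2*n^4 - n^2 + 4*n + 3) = -4*n^5 - 3*n^4 + 2*n^3 + 2*n + 5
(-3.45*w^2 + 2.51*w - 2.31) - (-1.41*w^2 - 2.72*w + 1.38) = -2.04*w^2 + 5.23*w - 3.69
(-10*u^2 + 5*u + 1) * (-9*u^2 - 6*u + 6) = 90*u^4 + 15*u^3 - 99*u^2 + 24*u + 6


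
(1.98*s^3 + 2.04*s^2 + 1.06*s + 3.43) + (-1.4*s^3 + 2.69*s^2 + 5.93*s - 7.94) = 0.58*s^3 + 4.73*s^2 + 6.99*s - 4.51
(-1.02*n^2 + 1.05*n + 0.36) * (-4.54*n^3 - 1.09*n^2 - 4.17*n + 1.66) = 4.6308*n^5 - 3.6552*n^4 + 1.4745*n^3 - 6.4641*n^2 + 0.2418*n + 0.5976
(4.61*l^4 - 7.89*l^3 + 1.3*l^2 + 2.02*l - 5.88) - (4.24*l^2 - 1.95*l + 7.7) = 4.61*l^4 - 7.89*l^3 - 2.94*l^2 + 3.97*l - 13.58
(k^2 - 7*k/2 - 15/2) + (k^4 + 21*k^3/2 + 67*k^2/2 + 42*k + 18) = k^4 + 21*k^3/2 + 69*k^2/2 + 77*k/2 + 21/2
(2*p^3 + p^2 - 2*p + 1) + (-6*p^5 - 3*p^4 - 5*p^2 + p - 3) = -6*p^5 - 3*p^4 + 2*p^3 - 4*p^2 - p - 2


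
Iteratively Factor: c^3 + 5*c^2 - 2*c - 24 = (c + 3)*(c^2 + 2*c - 8) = (c + 3)*(c + 4)*(c - 2)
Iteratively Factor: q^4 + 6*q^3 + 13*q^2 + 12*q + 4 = (q + 2)*(q^3 + 4*q^2 + 5*q + 2) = (q + 2)^2*(q^2 + 2*q + 1) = (q + 1)*(q + 2)^2*(q + 1)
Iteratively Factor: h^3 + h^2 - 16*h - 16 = (h - 4)*(h^2 + 5*h + 4) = (h - 4)*(h + 1)*(h + 4)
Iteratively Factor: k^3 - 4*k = (k - 2)*(k^2 + 2*k) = (k - 2)*(k + 2)*(k)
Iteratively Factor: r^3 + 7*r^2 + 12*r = (r)*(r^2 + 7*r + 12) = r*(r + 3)*(r + 4)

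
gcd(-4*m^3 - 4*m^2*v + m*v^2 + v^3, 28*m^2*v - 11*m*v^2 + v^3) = 1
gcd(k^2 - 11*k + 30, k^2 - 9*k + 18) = k - 6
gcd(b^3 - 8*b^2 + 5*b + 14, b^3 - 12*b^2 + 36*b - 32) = b - 2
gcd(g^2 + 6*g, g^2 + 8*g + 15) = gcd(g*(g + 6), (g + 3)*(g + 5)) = 1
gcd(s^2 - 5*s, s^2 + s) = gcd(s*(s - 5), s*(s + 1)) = s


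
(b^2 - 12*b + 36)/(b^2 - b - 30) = (b - 6)/(b + 5)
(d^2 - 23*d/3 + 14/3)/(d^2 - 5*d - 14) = (d - 2/3)/(d + 2)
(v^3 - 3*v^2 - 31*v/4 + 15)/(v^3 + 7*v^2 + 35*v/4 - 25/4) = (2*v^2 - 11*v + 12)/(2*v^2 + 9*v - 5)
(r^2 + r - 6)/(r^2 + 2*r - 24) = (r^2 + r - 6)/(r^2 + 2*r - 24)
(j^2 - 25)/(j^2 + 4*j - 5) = (j - 5)/(j - 1)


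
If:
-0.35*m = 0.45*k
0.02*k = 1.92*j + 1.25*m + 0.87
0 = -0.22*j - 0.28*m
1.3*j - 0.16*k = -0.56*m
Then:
No Solution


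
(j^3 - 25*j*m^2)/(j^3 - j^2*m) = (j^2 - 25*m^2)/(j*(j - m))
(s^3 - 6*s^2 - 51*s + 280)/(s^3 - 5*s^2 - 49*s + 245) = (s - 8)/(s - 7)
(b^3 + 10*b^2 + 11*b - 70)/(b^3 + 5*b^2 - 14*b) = (b + 5)/b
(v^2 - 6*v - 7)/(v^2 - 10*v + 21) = (v + 1)/(v - 3)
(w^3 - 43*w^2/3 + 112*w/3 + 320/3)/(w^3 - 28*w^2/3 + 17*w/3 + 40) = (w - 8)/(w - 3)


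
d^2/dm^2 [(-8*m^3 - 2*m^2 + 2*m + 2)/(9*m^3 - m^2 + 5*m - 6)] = 4*(-117*m^6 + 783*m^5 - 702*m^4 - 575*m^3 + 840*m^2 - 303*m + 13)/(729*m^9 - 243*m^8 + 1242*m^7 - 1729*m^6 + 1014*m^5 - 1713*m^4 + 1277*m^3 - 558*m^2 + 540*m - 216)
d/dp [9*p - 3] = 9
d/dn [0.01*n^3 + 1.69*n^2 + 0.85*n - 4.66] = 0.03*n^2 + 3.38*n + 0.85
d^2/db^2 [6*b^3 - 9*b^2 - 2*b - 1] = 36*b - 18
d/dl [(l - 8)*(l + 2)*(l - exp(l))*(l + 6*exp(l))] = (1 - exp(l))*(l - 8)*(l + 2)*(l + 6*exp(l)) + (l - 8)*(l + 2)*(l - exp(l))*(6*exp(l) + 1) + (l - 8)*(l - exp(l))*(l + 6*exp(l)) + (l + 2)*(l - exp(l))*(l + 6*exp(l))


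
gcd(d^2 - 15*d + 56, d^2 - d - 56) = d - 8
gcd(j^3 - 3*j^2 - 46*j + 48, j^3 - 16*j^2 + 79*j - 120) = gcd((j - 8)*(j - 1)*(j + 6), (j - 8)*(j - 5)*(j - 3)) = j - 8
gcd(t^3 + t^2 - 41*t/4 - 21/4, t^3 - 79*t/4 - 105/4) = t + 7/2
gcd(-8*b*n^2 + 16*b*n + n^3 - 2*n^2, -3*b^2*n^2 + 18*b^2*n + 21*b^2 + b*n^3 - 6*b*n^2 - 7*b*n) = 1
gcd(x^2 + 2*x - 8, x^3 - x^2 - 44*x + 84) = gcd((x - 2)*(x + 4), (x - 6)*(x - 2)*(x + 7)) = x - 2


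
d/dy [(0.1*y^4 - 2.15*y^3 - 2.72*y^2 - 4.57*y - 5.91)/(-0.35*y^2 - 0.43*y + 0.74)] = (-0.07*y^5 + 0.623499999999999*y^4 + 2.145*y^3 - 5.2029*y^2 - 8.1626*y - 5.9231)/(0.1225*y^4 + 0.301*y^3 - 0.3331*y^2 - 0.6364*y + 0.5476)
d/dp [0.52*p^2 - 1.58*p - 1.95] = 1.04*p - 1.58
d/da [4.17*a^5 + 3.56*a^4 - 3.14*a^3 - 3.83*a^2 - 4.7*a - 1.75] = 20.85*a^4 + 14.24*a^3 - 9.42*a^2 - 7.66*a - 4.7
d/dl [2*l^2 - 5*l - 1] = 4*l - 5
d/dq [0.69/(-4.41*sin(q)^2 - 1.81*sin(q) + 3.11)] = (6.0858*sin(q) + 1.2489)*cos(q)/(4.41*sin(q)^2 + 1.81*sin(q) - 3.11)^2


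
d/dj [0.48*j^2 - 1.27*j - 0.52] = 0.96*j - 1.27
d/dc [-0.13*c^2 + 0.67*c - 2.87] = 0.67 - 0.26*c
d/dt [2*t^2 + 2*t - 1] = 4*t + 2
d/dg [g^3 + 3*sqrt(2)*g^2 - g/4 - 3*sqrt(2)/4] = 3*g^2 + 6*sqrt(2)*g - 1/4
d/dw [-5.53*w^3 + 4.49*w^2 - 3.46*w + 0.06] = -16.59*w^2 + 8.98*w - 3.46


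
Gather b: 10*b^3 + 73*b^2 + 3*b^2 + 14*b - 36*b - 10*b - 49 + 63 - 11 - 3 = 10*b^3 + 76*b^2 - 32*b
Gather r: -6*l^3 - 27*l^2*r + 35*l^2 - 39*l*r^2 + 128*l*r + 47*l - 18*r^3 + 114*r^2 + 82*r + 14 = -6*l^3 + 35*l^2 + 47*l - 18*r^3 + r^2*(114 - 39*l) + r*(-27*l^2 + 128*l + 82) + 14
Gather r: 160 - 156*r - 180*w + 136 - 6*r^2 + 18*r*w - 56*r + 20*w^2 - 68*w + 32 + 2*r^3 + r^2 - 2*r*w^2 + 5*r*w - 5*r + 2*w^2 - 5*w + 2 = 2*r^3 - 5*r^2 + r*(-2*w^2 + 23*w - 217) + 22*w^2 - 253*w + 330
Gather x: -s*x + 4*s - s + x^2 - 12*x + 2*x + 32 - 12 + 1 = 3*s + x^2 + x*(-s - 10) + 21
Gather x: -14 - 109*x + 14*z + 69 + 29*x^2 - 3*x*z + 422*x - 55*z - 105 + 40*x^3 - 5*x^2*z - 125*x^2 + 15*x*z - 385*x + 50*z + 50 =40*x^3 + x^2*(-5*z - 96) + x*(12*z - 72) + 9*z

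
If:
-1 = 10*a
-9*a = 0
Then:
No Solution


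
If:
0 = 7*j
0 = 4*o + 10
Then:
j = 0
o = -5/2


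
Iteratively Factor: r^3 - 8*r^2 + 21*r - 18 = (r - 2)*(r^2 - 6*r + 9) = (r - 3)*(r - 2)*(r - 3)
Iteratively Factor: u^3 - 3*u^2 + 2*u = (u - 2)*(u^2 - u) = (u - 2)*(u - 1)*(u)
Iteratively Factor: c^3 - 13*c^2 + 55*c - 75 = (c - 5)*(c^2 - 8*c + 15) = (c - 5)*(c - 3)*(c - 5)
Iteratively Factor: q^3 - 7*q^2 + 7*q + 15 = (q + 1)*(q^2 - 8*q + 15) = (q - 5)*(q + 1)*(q - 3)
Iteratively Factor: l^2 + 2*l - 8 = (l - 2)*(l + 4)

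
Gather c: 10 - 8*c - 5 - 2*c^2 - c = -2*c^2 - 9*c + 5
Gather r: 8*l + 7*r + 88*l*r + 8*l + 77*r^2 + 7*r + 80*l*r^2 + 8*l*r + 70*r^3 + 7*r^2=16*l + 70*r^3 + r^2*(80*l + 84) + r*(96*l + 14)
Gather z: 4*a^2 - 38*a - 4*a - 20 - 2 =4*a^2 - 42*a - 22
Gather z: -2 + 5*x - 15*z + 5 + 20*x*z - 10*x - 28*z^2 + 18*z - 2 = -5*x - 28*z^2 + z*(20*x + 3) + 1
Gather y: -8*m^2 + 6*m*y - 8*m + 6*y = -8*m^2 - 8*m + y*(6*m + 6)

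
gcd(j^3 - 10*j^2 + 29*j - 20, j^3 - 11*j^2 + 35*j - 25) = j^2 - 6*j + 5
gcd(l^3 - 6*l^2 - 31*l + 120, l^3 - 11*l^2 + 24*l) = l^2 - 11*l + 24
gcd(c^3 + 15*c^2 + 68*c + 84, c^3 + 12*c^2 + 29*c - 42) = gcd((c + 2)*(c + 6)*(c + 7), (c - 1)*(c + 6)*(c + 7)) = c^2 + 13*c + 42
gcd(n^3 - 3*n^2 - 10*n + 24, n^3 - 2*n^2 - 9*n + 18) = n^2 + n - 6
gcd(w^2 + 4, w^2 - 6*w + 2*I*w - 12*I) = w + 2*I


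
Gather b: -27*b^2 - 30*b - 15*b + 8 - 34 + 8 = -27*b^2 - 45*b - 18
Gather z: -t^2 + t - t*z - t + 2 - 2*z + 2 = -t^2 + z*(-t - 2) + 4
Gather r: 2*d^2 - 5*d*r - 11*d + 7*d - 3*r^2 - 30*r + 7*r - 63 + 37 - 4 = 2*d^2 - 4*d - 3*r^2 + r*(-5*d - 23) - 30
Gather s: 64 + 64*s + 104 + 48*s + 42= 112*s + 210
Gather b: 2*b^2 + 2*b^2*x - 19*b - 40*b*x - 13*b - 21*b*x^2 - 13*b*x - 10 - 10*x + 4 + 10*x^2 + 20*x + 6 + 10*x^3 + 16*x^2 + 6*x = b^2*(2*x + 2) + b*(-21*x^2 - 53*x - 32) + 10*x^3 + 26*x^2 + 16*x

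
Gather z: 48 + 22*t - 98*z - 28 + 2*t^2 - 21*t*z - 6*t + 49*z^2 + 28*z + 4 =2*t^2 + 16*t + 49*z^2 + z*(-21*t - 70) + 24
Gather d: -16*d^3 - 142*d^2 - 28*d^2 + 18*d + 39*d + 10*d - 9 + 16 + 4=-16*d^3 - 170*d^2 + 67*d + 11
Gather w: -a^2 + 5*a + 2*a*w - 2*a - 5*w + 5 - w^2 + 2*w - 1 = -a^2 + 3*a - w^2 + w*(2*a - 3) + 4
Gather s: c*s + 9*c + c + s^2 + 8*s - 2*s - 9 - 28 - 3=10*c + s^2 + s*(c + 6) - 40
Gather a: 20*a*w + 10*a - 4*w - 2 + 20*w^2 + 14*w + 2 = a*(20*w + 10) + 20*w^2 + 10*w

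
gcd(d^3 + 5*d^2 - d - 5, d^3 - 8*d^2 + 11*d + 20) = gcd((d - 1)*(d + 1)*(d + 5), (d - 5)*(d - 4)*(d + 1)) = d + 1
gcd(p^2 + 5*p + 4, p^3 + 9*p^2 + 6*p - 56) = p + 4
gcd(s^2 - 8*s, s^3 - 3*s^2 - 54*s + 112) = s - 8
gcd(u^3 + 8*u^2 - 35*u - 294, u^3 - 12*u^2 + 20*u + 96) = u - 6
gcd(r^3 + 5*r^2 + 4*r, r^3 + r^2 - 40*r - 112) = r + 4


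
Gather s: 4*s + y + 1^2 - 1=4*s + y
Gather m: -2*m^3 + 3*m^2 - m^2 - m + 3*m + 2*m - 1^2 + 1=-2*m^3 + 2*m^2 + 4*m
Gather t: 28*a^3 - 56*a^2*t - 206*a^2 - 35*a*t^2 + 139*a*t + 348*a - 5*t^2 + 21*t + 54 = 28*a^3 - 206*a^2 + 348*a + t^2*(-35*a - 5) + t*(-56*a^2 + 139*a + 21) + 54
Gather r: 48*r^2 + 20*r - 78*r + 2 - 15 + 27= 48*r^2 - 58*r + 14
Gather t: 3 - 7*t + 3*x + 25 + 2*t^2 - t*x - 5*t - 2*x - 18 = 2*t^2 + t*(-x - 12) + x + 10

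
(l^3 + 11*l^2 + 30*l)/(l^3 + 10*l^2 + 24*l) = (l + 5)/(l + 4)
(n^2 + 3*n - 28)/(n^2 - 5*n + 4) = (n + 7)/(n - 1)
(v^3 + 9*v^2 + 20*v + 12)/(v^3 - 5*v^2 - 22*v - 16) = (v + 6)/(v - 8)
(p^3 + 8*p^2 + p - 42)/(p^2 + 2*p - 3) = (p^2 + 5*p - 14)/(p - 1)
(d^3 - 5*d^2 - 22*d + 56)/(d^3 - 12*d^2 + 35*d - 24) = (d^3 - 5*d^2 - 22*d + 56)/(d^3 - 12*d^2 + 35*d - 24)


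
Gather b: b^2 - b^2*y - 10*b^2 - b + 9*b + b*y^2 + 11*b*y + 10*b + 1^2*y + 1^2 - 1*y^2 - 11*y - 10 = b^2*(-y - 9) + b*(y^2 + 11*y + 18) - y^2 - 10*y - 9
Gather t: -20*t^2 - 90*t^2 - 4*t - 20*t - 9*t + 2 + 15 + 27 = -110*t^2 - 33*t + 44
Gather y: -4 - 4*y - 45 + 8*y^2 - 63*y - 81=8*y^2 - 67*y - 130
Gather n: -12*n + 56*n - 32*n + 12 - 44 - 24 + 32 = 12*n - 24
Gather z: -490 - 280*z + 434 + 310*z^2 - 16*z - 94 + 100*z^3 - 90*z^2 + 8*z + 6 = 100*z^3 + 220*z^2 - 288*z - 144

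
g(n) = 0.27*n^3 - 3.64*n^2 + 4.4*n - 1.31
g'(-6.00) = 77.24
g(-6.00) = -217.07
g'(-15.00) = 295.85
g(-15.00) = -1797.56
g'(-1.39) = 16.08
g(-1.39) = -15.18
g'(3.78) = -11.54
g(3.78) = -22.11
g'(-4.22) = 49.55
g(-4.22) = -104.99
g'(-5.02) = 61.36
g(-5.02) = -149.28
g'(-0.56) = 8.73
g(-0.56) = -4.96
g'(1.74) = -5.81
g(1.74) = -3.25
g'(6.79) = -7.69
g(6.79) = -54.73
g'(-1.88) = 20.95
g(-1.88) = -24.24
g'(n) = 0.81*n^2 - 7.28*n + 4.4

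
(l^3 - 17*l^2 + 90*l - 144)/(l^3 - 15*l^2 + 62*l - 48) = (l - 3)/(l - 1)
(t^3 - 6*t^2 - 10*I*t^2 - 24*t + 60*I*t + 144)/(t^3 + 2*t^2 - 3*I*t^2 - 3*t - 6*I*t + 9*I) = (t^3 + t^2*(-6 - 10*I) + t*(-24 + 60*I) + 144)/(t^3 + t^2*(2 - 3*I) + t*(-3 - 6*I) + 9*I)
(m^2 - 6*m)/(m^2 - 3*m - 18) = m/(m + 3)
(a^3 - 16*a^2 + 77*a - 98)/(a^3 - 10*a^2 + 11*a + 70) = (a^2 - 9*a + 14)/(a^2 - 3*a - 10)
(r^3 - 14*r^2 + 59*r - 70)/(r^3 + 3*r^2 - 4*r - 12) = (r^2 - 12*r + 35)/(r^2 + 5*r + 6)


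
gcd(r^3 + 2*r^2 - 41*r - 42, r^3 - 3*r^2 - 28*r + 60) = r - 6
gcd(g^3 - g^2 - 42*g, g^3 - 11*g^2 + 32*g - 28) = g - 7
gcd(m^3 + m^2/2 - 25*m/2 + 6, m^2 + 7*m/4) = 1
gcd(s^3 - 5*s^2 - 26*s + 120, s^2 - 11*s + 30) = s - 6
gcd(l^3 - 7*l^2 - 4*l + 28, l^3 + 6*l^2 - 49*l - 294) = l - 7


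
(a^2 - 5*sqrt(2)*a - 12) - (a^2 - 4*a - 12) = -5*sqrt(2)*a + 4*a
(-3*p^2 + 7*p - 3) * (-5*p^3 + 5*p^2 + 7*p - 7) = 15*p^5 - 50*p^4 + 29*p^3 + 55*p^2 - 70*p + 21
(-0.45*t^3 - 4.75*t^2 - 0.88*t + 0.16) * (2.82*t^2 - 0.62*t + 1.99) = -1.269*t^5 - 13.116*t^4 - 0.4321*t^3 - 8.4557*t^2 - 1.8504*t + 0.3184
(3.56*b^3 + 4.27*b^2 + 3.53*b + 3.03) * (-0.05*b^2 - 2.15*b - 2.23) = -0.178*b^5 - 7.8675*b^4 - 17.2958*b^3 - 17.2631*b^2 - 14.3864*b - 6.7569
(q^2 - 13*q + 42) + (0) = q^2 - 13*q + 42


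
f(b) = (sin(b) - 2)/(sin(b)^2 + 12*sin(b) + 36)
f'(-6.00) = 0.04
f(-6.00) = -0.04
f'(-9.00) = -0.05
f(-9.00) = -0.08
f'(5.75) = 0.05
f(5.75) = -0.08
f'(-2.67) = -0.05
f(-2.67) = -0.08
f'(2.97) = -0.04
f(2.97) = -0.05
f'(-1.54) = 0.00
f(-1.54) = -0.12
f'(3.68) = -0.05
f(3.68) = -0.08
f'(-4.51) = -0.01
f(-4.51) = -0.02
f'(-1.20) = 0.03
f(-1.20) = -0.11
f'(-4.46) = -0.01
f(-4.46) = -0.02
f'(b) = (-2*sin(b)*cos(b) - 12*cos(b))*(sin(b) - 2)/(sin(b)^2 + 12*sin(b) + 36)^2 + cos(b)/(sin(b)^2 + 12*sin(b) + 36)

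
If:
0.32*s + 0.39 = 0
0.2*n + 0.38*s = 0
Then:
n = 2.32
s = -1.22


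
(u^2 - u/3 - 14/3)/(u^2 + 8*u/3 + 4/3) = (3*u - 7)/(3*u + 2)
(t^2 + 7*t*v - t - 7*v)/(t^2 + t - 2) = (t + 7*v)/(t + 2)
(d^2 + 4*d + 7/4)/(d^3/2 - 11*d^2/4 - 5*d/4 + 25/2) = (4*d^2 + 16*d + 7)/(2*d^3 - 11*d^2 - 5*d + 50)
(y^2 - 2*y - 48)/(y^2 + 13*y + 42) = (y - 8)/(y + 7)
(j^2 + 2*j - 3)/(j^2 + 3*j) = (j - 1)/j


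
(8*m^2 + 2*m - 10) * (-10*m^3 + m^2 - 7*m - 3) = -80*m^5 - 12*m^4 + 46*m^3 - 48*m^2 + 64*m + 30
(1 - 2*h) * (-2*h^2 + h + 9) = 4*h^3 - 4*h^2 - 17*h + 9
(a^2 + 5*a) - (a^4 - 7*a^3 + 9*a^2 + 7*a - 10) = -a^4 + 7*a^3 - 8*a^2 - 2*a + 10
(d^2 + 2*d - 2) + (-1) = d^2 + 2*d - 3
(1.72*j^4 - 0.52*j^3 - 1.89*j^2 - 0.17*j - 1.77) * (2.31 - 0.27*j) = -0.4644*j^5 + 4.1136*j^4 - 0.6909*j^3 - 4.32*j^2 + 0.0852*j - 4.0887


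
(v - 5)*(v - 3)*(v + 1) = v^3 - 7*v^2 + 7*v + 15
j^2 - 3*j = j*(j - 3)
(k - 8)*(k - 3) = k^2 - 11*k + 24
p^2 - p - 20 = (p - 5)*(p + 4)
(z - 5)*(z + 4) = z^2 - z - 20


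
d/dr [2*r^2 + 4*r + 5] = 4*r + 4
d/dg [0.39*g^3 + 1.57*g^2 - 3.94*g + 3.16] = 1.17*g^2 + 3.14*g - 3.94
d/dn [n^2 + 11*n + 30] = 2*n + 11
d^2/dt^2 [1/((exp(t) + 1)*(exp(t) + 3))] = 4*(exp(3*t) + 3*exp(2*t) + exp(t) - 3)*exp(t)/(exp(6*t) + 12*exp(5*t) + 57*exp(4*t) + 136*exp(3*t) + 171*exp(2*t) + 108*exp(t) + 27)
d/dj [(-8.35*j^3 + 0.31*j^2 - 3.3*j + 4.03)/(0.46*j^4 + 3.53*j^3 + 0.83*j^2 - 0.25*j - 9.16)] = (3.841*j^6 - 0.285200000000003*j^5 - 3.4708*j^4 + 20.0578*j^3 + 189.4418*j^2 - 12.369*j + 31.2355)/(0.2116*j^8 + 3.2476*j^7 + 13.2245*j^6 + 5.6298*j^5 - 9.5033*j^4 - 65.0846*j^3 - 15.1431*j^2 + 4.58*j + 83.9056)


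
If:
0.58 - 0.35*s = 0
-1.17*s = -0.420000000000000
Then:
No Solution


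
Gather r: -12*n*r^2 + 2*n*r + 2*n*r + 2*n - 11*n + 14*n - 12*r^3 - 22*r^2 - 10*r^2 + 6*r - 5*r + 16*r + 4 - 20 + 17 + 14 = 5*n - 12*r^3 + r^2*(-12*n - 32) + r*(4*n + 17) + 15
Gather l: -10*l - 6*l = -16*l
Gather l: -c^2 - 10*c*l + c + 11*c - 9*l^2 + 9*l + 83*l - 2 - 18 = -c^2 + 12*c - 9*l^2 + l*(92 - 10*c) - 20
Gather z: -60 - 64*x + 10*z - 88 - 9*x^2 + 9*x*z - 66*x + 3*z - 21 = -9*x^2 - 130*x + z*(9*x + 13) - 169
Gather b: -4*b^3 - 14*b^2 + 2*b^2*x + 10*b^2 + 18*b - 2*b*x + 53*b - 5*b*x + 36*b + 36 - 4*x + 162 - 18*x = -4*b^3 + b^2*(2*x - 4) + b*(107 - 7*x) - 22*x + 198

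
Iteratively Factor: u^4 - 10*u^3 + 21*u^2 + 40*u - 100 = (u - 5)*(u^3 - 5*u^2 - 4*u + 20) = (u - 5)*(u + 2)*(u^2 - 7*u + 10) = (u - 5)^2*(u + 2)*(u - 2)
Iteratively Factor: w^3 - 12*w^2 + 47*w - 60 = (w - 5)*(w^2 - 7*w + 12) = (w - 5)*(w - 3)*(w - 4)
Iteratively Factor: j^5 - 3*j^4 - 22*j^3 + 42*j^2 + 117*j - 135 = (j - 1)*(j^4 - 2*j^3 - 24*j^2 + 18*j + 135) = (j - 5)*(j - 1)*(j^3 + 3*j^2 - 9*j - 27) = (j - 5)*(j - 3)*(j - 1)*(j^2 + 6*j + 9) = (j - 5)*(j - 3)*(j - 1)*(j + 3)*(j + 3)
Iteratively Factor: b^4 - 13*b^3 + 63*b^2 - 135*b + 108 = (b - 3)*(b^3 - 10*b^2 + 33*b - 36) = (b - 4)*(b - 3)*(b^2 - 6*b + 9) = (b - 4)*(b - 3)^2*(b - 3)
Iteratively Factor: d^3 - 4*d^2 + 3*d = (d - 3)*(d^2 - d) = (d - 3)*(d - 1)*(d)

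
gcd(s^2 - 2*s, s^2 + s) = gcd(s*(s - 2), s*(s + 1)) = s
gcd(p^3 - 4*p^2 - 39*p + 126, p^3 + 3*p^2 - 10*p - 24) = p - 3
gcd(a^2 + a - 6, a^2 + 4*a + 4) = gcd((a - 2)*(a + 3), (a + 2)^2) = 1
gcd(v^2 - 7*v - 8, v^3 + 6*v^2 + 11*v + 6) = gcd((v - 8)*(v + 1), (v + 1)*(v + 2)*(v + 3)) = v + 1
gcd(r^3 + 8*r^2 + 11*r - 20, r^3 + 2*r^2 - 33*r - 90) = r + 5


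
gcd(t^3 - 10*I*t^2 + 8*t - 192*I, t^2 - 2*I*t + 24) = t^2 - 2*I*t + 24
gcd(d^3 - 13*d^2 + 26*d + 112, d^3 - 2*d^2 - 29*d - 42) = d^2 - 5*d - 14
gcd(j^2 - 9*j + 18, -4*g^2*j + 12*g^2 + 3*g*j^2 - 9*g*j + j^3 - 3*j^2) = j - 3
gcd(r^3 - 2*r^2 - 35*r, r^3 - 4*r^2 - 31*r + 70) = r^2 - 2*r - 35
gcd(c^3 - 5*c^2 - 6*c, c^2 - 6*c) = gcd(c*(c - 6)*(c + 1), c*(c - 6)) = c^2 - 6*c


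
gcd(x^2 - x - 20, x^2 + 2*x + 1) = 1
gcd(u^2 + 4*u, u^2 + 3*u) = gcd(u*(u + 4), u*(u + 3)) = u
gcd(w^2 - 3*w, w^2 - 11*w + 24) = w - 3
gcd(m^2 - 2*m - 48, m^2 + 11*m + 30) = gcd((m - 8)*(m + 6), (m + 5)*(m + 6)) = m + 6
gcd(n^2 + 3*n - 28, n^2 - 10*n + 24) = n - 4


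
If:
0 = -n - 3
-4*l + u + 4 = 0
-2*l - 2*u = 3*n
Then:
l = 17/10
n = -3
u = 14/5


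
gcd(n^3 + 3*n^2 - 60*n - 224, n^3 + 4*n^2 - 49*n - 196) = n^2 + 11*n + 28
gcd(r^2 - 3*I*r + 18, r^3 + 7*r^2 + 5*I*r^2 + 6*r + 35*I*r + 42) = 1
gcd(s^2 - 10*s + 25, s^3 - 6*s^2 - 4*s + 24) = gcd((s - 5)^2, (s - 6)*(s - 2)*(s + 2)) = 1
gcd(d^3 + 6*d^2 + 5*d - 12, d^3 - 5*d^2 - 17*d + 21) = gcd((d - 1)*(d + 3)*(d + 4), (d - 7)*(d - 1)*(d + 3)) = d^2 + 2*d - 3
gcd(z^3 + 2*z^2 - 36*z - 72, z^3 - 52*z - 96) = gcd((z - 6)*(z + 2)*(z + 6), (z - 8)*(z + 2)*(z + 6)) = z^2 + 8*z + 12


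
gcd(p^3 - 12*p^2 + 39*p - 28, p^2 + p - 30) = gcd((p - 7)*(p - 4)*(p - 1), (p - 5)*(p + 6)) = 1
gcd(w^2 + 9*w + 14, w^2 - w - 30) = 1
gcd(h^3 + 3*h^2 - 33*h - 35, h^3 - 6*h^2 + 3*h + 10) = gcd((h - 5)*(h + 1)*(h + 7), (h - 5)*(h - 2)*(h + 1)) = h^2 - 4*h - 5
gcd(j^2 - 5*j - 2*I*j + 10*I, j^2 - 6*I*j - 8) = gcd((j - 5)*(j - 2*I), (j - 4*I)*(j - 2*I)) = j - 2*I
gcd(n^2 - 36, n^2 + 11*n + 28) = 1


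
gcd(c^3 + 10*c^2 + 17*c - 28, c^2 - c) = c - 1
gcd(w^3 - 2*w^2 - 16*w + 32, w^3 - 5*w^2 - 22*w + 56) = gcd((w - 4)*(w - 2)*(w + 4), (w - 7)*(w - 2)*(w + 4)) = w^2 + 2*w - 8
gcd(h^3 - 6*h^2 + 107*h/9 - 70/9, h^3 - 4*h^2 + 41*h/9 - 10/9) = h^2 - 11*h/3 + 10/3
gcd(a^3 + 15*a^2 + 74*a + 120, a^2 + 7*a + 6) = a + 6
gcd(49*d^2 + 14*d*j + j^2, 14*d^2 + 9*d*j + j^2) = 7*d + j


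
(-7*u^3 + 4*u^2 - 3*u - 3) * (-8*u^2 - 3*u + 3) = 56*u^5 - 11*u^4 - 9*u^3 + 45*u^2 - 9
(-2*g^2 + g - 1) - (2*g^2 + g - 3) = 2 - 4*g^2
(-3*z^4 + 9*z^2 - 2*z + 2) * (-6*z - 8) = 18*z^5 + 24*z^4 - 54*z^3 - 60*z^2 + 4*z - 16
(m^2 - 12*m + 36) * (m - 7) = m^3 - 19*m^2 + 120*m - 252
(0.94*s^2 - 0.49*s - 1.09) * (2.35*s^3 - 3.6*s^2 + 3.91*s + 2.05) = 2.209*s^5 - 4.5355*s^4 + 2.8779*s^3 + 3.9351*s^2 - 5.2664*s - 2.2345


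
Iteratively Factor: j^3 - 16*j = (j)*(j^2 - 16) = j*(j + 4)*(j - 4)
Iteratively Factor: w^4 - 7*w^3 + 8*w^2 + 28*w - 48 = (w - 3)*(w^3 - 4*w^2 - 4*w + 16) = (w - 4)*(w - 3)*(w^2 - 4) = (w - 4)*(w - 3)*(w + 2)*(w - 2)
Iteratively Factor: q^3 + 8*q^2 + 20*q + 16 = (q + 2)*(q^2 + 6*q + 8) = (q + 2)*(q + 4)*(q + 2)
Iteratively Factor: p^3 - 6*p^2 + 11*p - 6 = (p - 2)*(p^2 - 4*p + 3) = (p - 3)*(p - 2)*(p - 1)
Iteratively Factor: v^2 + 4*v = (v)*(v + 4)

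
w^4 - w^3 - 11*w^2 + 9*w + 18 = (w - 3)*(w - 2)*(w + 1)*(w + 3)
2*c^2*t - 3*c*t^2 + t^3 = t*(-2*c + t)*(-c + t)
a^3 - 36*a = a*(a - 6)*(a + 6)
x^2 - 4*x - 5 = (x - 5)*(x + 1)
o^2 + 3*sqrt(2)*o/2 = o*(o + 3*sqrt(2)/2)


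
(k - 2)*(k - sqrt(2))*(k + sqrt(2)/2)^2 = k^4 - 2*k^3 - 3*k^2/2 - sqrt(2)*k/2 + 3*k + sqrt(2)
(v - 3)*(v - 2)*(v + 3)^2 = v^4 + v^3 - 15*v^2 - 9*v + 54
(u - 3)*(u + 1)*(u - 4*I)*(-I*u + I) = -I*u^4 - 4*u^3 + 3*I*u^3 + 12*u^2 + I*u^2 + 4*u - 3*I*u - 12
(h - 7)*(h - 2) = h^2 - 9*h + 14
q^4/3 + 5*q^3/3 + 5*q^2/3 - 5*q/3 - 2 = (q/3 + 1)*(q - 1)*(q + 1)*(q + 2)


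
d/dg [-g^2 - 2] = -2*g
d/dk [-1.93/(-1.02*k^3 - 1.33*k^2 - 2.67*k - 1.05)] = (-5.9058*k^2 - 5.1338*k - 5.1531)/(1.02*k^3 + 1.33*k^2 + 2.67*k + 1.05)^2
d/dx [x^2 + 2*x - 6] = 2*x + 2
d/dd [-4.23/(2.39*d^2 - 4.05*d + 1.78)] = (20.2194*d - 17.1315)/(2.39*d^2 - 4.05*d + 1.78)^2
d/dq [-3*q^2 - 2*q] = -6*q - 2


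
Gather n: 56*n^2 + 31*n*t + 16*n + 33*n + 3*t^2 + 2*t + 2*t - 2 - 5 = 56*n^2 + n*(31*t + 49) + 3*t^2 + 4*t - 7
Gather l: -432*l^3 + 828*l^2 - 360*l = -432*l^3 + 828*l^2 - 360*l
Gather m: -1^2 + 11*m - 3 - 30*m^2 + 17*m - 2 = -30*m^2 + 28*m - 6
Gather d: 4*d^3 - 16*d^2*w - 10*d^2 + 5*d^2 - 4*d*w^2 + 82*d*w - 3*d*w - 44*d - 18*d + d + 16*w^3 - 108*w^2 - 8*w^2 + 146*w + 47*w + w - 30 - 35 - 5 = 4*d^3 + d^2*(-16*w - 5) + d*(-4*w^2 + 79*w - 61) + 16*w^3 - 116*w^2 + 194*w - 70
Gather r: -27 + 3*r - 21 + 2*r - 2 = 5*r - 50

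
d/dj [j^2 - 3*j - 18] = 2*j - 3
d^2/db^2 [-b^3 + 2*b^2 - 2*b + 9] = 4 - 6*b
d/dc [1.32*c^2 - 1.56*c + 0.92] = 2.64*c - 1.56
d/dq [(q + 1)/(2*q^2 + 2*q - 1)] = (-2*q^2 - 4*q - 3)/(4*q^4 + 8*q^3 - 4*q + 1)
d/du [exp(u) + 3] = exp(u)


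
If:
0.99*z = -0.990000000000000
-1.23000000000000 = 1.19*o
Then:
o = -1.03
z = -1.00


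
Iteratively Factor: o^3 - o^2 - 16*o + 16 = (o - 1)*(o^2 - 16) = (o - 1)*(o + 4)*(o - 4)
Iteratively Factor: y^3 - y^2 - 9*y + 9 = (y + 3)*(y^2 - 4*y + 3) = (y - 3)*(y + 3)*(y - 1)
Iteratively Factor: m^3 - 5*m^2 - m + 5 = (m + 1)*(m^2 - 6*m + 5) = (m - 5)*(m + 1)*(m - 1)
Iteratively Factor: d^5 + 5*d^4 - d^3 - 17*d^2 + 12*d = (d + 3)*(d^4 + 2*d^3 - 7*d^2 + 4*d) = (d - 1)*(d + 3)*(d^3 + 3*d^2 - 4*d) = (d - 1)^2*(d + 3)*(d^2 + 4*d) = (d - 1)^2*(d + 3)*(d + 4)*(d)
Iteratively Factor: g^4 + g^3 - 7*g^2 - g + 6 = (g + 1)*(g^3 - 7*g + 6) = (g - 2)*(g + 1)*(g^2 + 2*g - 3) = (g - 2)*(g - 1)*(g + 1)*(g + 3)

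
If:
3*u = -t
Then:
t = -3*u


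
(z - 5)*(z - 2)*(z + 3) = z^3 - 4*z^2 - 11*z + 30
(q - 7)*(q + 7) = q^2 - 49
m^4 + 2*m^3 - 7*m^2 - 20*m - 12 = (m - 3)*(m + 1)*(m + 2)^2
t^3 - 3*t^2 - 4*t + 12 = (t - 3)*(t - 2)*(t + 2)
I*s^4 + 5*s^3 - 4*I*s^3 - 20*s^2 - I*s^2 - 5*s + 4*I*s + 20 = (s - 4)*(s + 1)*(s - 5*I)*(I*s - I)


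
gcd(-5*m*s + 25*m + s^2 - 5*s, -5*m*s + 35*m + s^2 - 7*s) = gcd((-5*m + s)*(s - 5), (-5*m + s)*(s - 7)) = -5*m + s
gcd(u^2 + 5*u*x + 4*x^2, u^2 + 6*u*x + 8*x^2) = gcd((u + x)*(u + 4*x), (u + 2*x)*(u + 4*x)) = u + 4*x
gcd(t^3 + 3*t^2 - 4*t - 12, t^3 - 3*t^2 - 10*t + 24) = t^2 + t - 6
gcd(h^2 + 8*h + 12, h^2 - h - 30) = 1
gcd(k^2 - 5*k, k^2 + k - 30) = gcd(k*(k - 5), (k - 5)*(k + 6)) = k - 5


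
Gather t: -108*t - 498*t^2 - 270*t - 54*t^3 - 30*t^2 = -54*t^3 - 528*t^2 - 378*t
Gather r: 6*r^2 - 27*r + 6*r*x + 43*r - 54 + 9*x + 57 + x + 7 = 6*r^2 + r*(6*x + 16) + 10*x + 10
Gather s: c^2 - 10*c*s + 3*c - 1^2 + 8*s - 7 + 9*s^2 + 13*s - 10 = c^2 + 3*c + 9*s^2 + s*(21 - 10*c) - 18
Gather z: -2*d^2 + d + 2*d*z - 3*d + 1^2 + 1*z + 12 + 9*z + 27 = -2*d^2 - 2*d + z*(2*d + 10) + 40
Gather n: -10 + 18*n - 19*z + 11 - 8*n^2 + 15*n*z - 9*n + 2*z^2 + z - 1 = -8*n^2 + n*(15*z + 9) + 2*z^2 - 18*z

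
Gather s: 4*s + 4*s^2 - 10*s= 4*s^2 - 6*s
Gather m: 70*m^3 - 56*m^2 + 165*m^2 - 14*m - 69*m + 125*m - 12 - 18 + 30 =70*m^3 + 109*m^2 + 42*m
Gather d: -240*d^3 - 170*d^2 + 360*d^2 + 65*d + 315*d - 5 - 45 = -240*d^3 + 190*d^2 + 380*d - 50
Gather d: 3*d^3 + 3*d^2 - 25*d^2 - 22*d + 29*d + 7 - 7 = 3*d^3 - 22*d^2 + 7*d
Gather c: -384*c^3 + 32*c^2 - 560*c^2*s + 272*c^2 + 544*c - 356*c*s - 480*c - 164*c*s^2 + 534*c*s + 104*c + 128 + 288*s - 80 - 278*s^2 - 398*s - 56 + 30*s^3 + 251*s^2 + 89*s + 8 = -384*c^3 + c^2*(304 - 560*s) + c*(-164*s^2 + 178*s + 168) + 30*s^3 - 27*s^2 - 21*s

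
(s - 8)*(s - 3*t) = s^2 - 3*s*t - 8*s + 24*t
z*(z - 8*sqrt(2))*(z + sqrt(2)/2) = z^3 - 15*sqrt(2)*z^2/2 - 8*z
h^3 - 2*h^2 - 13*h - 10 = (h - 5)*(h + 1)*(h + 2)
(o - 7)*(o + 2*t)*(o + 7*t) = o^3 + 9*o^2*t - 7*o^2 + 14*o*t^2 - 63*o*t - 98*t^2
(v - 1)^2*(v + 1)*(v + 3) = v^4 + 2*v^3 - 4*v^2 - 2*v + 3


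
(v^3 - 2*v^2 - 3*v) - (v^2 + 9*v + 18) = v^3 - 3*v^2 - 12*v - 18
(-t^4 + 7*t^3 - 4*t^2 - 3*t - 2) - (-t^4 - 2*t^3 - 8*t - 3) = 9*t^3 - 4*t^2 + 5*t + 1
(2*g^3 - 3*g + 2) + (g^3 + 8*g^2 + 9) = 3*g^3 + 8*g^2 - 3*g + 11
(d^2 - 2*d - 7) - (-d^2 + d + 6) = 2*d^2 - 3*d - 13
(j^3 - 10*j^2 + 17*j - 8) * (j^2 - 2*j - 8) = j^5 - 12*j^4 + 29*j^3 + 38*j^2 - 120*j + 64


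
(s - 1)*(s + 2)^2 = s^3 + 3*s^2 - 4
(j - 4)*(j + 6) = j^2 + 2*j - 24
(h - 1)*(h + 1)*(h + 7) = h^3 + 7*h^2 - h - 7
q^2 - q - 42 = (q - 7)*(q + 6)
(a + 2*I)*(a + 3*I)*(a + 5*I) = a^3 + 10*I*a^2 - 31*a - 30*I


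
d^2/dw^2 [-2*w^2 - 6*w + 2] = -4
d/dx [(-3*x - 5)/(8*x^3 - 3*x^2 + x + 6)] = (-24*x^3 + 9*x^2 - 3*x + (3*x + 5)*(24*x^2 - 6*x + 1) - 18)/(8*x^3 - 3*x^2 + x + 6)^2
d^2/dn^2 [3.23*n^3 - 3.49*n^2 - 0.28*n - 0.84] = 19.38*n - 6.98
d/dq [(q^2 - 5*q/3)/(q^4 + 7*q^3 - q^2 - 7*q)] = 2*(-3*q^3 - 3*q^2 + 35*q - 13)/(3*(q^6 + 14*q^5 + 47*q^4 - 28*q^3 - 97*q^2 + 14*q + 49))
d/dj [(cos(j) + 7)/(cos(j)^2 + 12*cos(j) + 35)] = sin(j)/(cos(j) + 5)^2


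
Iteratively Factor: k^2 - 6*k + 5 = (k - 1)*(k - 5)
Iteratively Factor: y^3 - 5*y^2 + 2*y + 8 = (y + 1)*(y^2 - 6*y + 8) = (y - 2)*(y + 1)*(y - 4)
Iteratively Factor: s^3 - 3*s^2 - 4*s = (s + 1)*(s^2 - 4*s) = (s - 4)*(s + 1)*(s)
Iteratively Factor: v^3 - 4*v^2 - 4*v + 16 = (v - 4)*(v^2 - 4) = (v - 4)*(v + 2)*(v - 2)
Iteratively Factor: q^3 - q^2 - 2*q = (q + 1)*(q^2 - 2*q) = (q - 2)*(q + 1)*(q)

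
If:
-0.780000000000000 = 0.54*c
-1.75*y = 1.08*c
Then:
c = -1.44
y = 0.89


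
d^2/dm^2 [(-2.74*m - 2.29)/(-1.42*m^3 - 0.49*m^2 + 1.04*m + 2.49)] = (33.149616*m^5 + 66.849624*m^4 + 34.902724*m^3 + 99.264846*m^2 + 61.638432*m - 3.649222)/(2.863288*m^9 + 2.964108*m^8 - 5.268342*m^7 - 19.286651*m^6 - 6.536748*m^5 + 21.859797*m^4 + 32.900986*m^3 + 1.034595*m^2 - 19.344312*m - 15.438249)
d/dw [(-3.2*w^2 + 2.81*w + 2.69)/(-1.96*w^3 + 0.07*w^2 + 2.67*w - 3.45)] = (-6.272*w^4 + 11.0152*w^3 + 7.0765*w^2 + 21.7034*w - 16.8768)/(3.8416*w^6 - 0.2744*w^5 - 10.4615*w^4 + 13.8978*w^3 + 6.6459*w^2 - 18.423*w + 11.9025)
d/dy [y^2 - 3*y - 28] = 2*y - 3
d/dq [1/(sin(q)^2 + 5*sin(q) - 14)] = -(2*sin(q) + 5)*cos(q)/(sin(q)^2 + 5*sin(q) - 14)^2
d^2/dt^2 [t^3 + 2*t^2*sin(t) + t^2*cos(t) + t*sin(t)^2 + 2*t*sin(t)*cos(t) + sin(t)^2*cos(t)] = -2*t^2*sin(t) - t^2*cos(t) - 4*t*sin(t) - 4*t*sin(2*t) + 8*t*cos(t) + 2*t*cos(2*t) + 6*t + 2*sin(2*t) + 4*sqrt(2)*sin(t + pi/4) - 9*cos(t)/4 + 4*cos(2*t) + 9*cos(3*t)/4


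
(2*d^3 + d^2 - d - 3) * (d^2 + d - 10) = 2*d^5 + 3*d^4 - 20*d^3 - 14*d^2 + 7*d + 30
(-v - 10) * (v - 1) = -v^2 - 9*v + 10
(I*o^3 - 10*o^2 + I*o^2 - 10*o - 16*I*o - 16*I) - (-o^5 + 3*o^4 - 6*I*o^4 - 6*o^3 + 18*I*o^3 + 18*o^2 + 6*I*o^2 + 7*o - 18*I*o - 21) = o^5 - 3*o^4 + 6*I*o^4 + 6*o^3 - 17*I*o^3 - 28*o^2 - 5*I*o^2 - 17*o + 2*I*o + 21 - 16*I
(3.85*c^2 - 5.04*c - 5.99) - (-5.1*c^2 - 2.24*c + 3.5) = 8.95*c^2 - 2.8*c - 9.49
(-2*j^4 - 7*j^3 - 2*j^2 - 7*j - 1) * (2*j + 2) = -4*j^5 - 18*j^4 - 18*j^3 - 18*j^2 - 16*j - 2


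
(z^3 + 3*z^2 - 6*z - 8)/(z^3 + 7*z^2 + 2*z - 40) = (z + 1)/(z + 5)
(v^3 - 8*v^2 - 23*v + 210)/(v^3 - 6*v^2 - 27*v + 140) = (v - 6)/(v - 4)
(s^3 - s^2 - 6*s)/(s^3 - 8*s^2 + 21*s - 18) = s*(s + 2)/(s^2 - 5*s + 6)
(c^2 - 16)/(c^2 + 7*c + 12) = (c - 4)/(c + 3)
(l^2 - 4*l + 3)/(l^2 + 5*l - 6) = (l - 3)/(l + 6)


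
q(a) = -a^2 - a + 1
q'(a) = -2*a - 1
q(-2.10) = -1.31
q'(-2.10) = 3.20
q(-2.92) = -4.61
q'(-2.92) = 4.84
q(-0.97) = 1.03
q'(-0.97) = 0.94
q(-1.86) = -0.60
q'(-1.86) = 2.72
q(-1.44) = 0.37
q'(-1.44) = 1.88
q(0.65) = -0.07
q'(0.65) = -2.30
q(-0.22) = 1.17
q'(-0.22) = -0.56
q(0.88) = -0.65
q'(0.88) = -2.76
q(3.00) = -11.00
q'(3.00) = -7.00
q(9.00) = -89.00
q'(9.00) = -19.00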